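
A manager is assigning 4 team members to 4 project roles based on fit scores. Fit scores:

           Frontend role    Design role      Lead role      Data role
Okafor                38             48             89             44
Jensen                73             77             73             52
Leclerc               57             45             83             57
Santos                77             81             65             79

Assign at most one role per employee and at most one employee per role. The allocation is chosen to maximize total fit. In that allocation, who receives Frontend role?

Leclerc receives Frontend role.

Optimal: Okafor→Lead role (89 pts), Jensen→Design role (77 pts), Leclerc→Frontend role (57 pts), Santos→Data role (79 pts) — total 89+77+57+79 = 302 pts.
Max-entry greedy (repeatedly take the single best remaining cell) gives 300 pts, worse by 2.
Next-best assignment: Okafor→Lead role, Jensen→Frontend role, Leclerc→Data role, Santos→Design role = 300 pts.
Swapping Santos↔Okafor (Santos→Lead role 65 pts, Okafor→Data role 44 pts) loses 59.
Checked against all permutations: 302 pts is optimal.
Leclerc's own top role is Lead role (83 pts), but forcing Leclerc→Lead role and reassigning the rest optimally gives only 283 pts — worse by 19.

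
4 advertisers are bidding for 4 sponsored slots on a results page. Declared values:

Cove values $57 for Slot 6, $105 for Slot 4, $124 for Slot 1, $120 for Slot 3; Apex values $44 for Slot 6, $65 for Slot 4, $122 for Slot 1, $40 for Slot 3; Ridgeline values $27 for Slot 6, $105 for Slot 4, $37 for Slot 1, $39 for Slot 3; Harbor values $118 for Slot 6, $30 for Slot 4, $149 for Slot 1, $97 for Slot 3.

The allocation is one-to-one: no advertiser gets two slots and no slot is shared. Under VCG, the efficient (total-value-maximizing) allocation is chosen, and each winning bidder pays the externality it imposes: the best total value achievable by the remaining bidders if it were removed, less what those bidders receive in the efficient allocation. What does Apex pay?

Efficient allocation: Cove→Slot 3 ($120), Apex→Slot 1 ($122), Ridgeline→Slot 4 ($105), Harbor→Slot 6 ($118); total welfare W = $465.
Apex receives Slot 1 at value $122, so the others get W − 122 = $343.
Without Apex: best allocation of the remaining 3 bidders over all 4 slots is Cove→Slot 3 ($120), Ridgeline→Slot 4 ($105), Harbor→Slot 1 ($149), total $374.
VCG payment = (others' best without Apex) − (others' welfare with Apex) = 374 − 343 = $31.

Apex pays $31.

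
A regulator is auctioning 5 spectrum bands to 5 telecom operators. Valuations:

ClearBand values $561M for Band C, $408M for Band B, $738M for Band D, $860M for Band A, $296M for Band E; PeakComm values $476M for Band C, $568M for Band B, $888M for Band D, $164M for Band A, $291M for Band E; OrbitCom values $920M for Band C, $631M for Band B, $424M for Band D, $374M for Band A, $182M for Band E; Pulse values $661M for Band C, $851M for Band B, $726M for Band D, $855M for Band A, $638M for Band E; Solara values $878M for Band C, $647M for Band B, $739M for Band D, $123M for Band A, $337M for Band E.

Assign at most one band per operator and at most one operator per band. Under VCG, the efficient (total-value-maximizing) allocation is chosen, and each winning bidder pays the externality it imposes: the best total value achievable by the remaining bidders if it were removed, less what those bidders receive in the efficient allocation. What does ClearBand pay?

ClearBand pays $217M.

Efficient allocation: ClearBand→Band A ($860M), PeakComm→Band D ($888M), OrbitCom→Band C ($920M), Pulse→Band E ($638M), Solara→Band B ($647M); total welfare W = $3953M.
ClearBand receives Band A at value $860M, so the others get W − 860 = $3093M.
Without ClearBand: best allocation of the remaining 4 bidders over all 5 bands is PeakComm→Band D ($888M), OrbitCom→Band C ($920M), Pulse→Band A ($855M), Solara→Band B ($647M), total $3310M.
VCG payment = (others' best without ClearBand) − (others' welfare with ClearBand) = 3310 − 3093 = $217M.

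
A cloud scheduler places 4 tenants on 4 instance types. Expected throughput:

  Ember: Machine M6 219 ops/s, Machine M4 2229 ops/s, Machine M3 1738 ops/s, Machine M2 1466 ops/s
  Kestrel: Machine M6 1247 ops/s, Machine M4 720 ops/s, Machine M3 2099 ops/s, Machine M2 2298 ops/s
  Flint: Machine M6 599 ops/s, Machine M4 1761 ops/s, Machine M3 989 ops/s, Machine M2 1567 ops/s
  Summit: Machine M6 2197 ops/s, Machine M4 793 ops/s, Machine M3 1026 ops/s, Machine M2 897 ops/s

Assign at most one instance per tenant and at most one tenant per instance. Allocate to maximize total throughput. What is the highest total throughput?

Optimal: Ember→Machine M4 (2229 ops/s), Kestrel→Machine M3 (2099 ops/s), Flint→Machine M2 (1567 ops/s), Summit→Machine M6 (2197 ops/s) — total 2229+2099+1567+2197 = 8092 ops/s.
Max-entry greedy (repeatedly take the single best remaining cell) gives 7713 ops/s, worse by 379.
Next-best assignment: Ember→Machine M3, Kestrel→Machine M2, Flint→Machine M4, Summit→Machine M6 = 7994 ops/s.
Checked against all permutations: 8092 ops/s is optimal.

Maximum total: 8092 ops/s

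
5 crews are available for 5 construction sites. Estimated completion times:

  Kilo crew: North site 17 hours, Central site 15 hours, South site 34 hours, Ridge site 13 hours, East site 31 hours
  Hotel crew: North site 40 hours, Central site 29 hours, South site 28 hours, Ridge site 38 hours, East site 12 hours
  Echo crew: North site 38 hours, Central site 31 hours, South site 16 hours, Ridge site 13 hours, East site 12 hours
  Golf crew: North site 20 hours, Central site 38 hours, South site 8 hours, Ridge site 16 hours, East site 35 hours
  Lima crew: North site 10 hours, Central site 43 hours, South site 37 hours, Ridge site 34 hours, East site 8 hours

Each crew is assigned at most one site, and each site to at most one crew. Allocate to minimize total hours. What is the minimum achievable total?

This is a one-to-one assignment (minimum-cost bipartite matching).
Optimal: Kilo crew→Central site (15 hours), Hotel crew→East site (12 hours), Echo crew→Ridge site (13 hours), Golf crew→South site (8 hours), Lima crew→North site (10 hours) — total 15+12+13+8+10 = 58 hours.
Row-greedy (each crew in turn takes its cheapest remaining site) gives 104 hours, worse by 46.

Minimum total: 58 hours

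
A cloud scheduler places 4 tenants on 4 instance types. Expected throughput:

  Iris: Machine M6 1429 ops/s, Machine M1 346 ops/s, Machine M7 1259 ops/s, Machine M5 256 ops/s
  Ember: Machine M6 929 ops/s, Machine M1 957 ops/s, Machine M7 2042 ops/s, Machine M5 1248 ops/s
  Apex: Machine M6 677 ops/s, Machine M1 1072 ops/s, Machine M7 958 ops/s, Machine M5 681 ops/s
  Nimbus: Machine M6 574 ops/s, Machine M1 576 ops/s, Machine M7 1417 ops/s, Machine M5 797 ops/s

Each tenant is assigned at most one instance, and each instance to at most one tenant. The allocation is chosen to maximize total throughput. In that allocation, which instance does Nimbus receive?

Optimal: Iris→Machine M6 (1429 ops/s), Ember→Machine M7 (2042 ops/s), Apex→Machine M1 (1072 ops/s), Nimbus→Machine M5 (797 ops/s) — total 1429+2042+1072+797 = 5340 ops/s.
Next-best assignment: Iris→Machine M6, Ember→Machine M5, Apex→Machine M1, Nimbus→Machine M7 = 5166 ops/s.
Nimbus's own top instance is Machine M7 (1417 ops/s), but forcing Nimbus→Machine M7 and reassigning the rest optimally gives only 5166 ops/s — worse by 174.

Nimbus receives Machine M5.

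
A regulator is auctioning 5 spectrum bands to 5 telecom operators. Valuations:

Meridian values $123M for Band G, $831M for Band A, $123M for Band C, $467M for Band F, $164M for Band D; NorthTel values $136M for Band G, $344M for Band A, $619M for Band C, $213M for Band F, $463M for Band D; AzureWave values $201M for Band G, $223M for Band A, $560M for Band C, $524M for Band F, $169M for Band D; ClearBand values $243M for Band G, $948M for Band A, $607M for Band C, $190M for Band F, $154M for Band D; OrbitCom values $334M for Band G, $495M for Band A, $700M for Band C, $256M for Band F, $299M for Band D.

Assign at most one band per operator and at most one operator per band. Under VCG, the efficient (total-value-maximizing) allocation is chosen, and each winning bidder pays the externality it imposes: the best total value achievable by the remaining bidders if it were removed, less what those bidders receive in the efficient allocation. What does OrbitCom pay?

OrbitCom pays $359M.

Efficient allocation: Meridian→Band F ($467M), NorthTel→Band D ($463M), AzureWave→Band G ($201M), ClearBand→Band A ($948M), OrbitCom→Band C ($700M); total welfare W = $2779M.
OrbitCom receives Band C at value $700M, so the others get W − 700 = $2079M.
Without OrbitCom: best allocation of the remaining 4 bidders over all 5 bands is Meridian→Band F ($467M), NorthTel→Band D ($463M), AzureWave→Band C ($560M), ClearBand→Band A ($948M), total $2438M.
VCG payment = (others' best without OrbitCom) − (others' welfare with OrbitCom) = 2438 − 2079 = $359M.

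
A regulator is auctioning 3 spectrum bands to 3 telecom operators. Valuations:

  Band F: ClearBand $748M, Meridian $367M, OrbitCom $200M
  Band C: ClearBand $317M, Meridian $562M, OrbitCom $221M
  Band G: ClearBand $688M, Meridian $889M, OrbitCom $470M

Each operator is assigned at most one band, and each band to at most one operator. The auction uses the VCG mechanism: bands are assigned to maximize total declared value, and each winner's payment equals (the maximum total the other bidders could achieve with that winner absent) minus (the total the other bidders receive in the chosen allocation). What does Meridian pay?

Meridian pays $249M.

Efficient allocation: ClearBand→Band F ($748M), Meridian→Band G ($889M), OrbitCom→Band C ($221M); total welfare W = $1858M.
Meridian receives Band G at value $889M, so the others get W − 889 = $969M.
Without Meridian: best allocation of the remaining 2 bidders over all 3 bands is ClearBand→Band F ($748M), OrbitCom→Band G ($470M), total $1218M.
VCG payment = (others' best without Meridian) − (others' welfare with Meridian) = 1218 − 969 = $249M.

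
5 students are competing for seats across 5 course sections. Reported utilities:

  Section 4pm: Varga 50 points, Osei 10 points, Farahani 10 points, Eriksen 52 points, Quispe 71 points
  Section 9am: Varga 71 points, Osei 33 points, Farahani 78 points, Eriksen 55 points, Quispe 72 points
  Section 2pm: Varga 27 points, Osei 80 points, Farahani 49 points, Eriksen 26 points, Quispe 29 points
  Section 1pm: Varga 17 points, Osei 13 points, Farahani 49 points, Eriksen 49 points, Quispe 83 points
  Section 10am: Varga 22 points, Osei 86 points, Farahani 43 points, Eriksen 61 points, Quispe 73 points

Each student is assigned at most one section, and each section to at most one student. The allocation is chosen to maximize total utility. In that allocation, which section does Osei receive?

Optimal: Varga→Section 4pm (50 points), Osei→Section 2pm (80 points), Farahani→Section 9am (78 points), Eriksen→Section 10am (61 points), Quispe→Section 1pm (83 points) — total 50+80+78+61+83 = 352 points.
Swapping Farahani↔Osei (Farahani→Section 2pm 49 points, Osei→Section 9am 33 points) loses 76.
No other one-to-one assignment exceeds 352 points.
Osei's own top section is Section 10am (86 points), but forcing Osei→Section 10am and reassigning the rest optimally gives only 341 points — worse by 11.

Osei receives Section 2pm.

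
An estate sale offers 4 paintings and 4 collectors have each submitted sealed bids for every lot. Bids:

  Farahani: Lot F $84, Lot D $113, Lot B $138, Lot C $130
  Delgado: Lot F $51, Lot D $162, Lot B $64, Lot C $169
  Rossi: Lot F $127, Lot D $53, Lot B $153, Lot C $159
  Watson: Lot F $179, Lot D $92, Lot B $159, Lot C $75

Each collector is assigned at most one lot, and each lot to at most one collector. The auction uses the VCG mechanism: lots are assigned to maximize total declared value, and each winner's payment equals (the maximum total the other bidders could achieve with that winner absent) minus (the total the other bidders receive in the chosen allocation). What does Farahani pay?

Efficient allocation: Farahani→Lot B ($138), Delgado→Lot D ($162), Rossi→Lot C ($159), Watson→Lot F ($179); total welfare W = $638.
Farahani receives Lot B at value $138, so the others get W − 138 = $500.
Without Farahani: best allocation of the remaining 3 bidders over all 4 lots is Delgado→Lot C ($169), Rossi→Lot B ($153), Watson→Lot F ($179), total $501.
VCG payment = (others' best without Farahani) − (others' welfare with Farahani) = 501 − 500 = $1.

Farahani pays $1.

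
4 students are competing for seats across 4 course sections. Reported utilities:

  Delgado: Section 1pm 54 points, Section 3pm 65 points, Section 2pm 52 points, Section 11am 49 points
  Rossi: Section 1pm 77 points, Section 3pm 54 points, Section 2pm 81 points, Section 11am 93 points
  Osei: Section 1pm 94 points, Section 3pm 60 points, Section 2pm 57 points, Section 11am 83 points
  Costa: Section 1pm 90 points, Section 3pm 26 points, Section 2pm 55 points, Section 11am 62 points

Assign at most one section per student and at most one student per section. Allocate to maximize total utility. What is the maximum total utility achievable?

Max total: 319 points

Optimal: Delgado→Section 3pm (65 points), Rossi→Section 2pm (81 points), Osei→Section 11am (83 points), Costa→Section 1pm (90 points) — total 65+81+83+90 = 319 points.
Row-greedy (each student in turn takes its best remaining section) gives 307 points, worse by 12.
Next-best assignment: Delgado→Section 3pm, Rossi→Section 11am, Osei→Section 1pm, Costa→Section 2pm = 307 points.
Checked against all permutations: 319 points is optimal.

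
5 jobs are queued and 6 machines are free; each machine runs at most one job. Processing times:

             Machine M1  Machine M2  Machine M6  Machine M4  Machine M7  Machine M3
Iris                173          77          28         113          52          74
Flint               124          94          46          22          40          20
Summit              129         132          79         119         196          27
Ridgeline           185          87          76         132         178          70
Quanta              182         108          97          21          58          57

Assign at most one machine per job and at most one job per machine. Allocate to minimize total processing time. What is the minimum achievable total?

Minimum total: 203 min

This is the linear assignment problem.
Optimal: Iris→Machine M6 (28 min), Flint→Machine M7 (40 min), Summit→Machine M3 (27 min), Ridgeline→Machine M2 (87 min), Quanta→Machine M4 (21 min) — total 28+40+27+87+21 = 203 min.
Column-greedy (each machine in turn goes to its cheapest remaining job) gives 494 min, worse by 291.
Next-best assignment: Iris→Machine M6, Flint→Machine M4, Summit→Machine M3, Ridgeline→Machine M2, Quanta→Machine M7 = 222 min.
Swapping Ridgeline↔Iris (Ridgeline→Machine M6 76 min, Iris→Machine M2 77 min) adds 38.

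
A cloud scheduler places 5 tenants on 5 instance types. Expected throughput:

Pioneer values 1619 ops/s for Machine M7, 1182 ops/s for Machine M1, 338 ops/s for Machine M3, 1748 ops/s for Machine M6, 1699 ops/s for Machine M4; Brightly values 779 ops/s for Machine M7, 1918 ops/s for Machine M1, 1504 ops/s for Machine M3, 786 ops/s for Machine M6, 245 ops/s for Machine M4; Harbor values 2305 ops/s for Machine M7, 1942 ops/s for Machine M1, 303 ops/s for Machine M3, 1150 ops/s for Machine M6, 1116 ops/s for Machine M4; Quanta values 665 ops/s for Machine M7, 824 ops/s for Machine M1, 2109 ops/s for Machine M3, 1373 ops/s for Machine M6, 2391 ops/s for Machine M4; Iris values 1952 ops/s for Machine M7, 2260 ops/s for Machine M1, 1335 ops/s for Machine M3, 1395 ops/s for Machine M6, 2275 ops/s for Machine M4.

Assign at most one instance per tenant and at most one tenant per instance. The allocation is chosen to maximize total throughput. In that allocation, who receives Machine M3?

Optimal: Pioneer→Machine M6 (1748 ops/s), Brightly→Machine M1 (1918 ops/s), Harbor→Machine M7 (2305 ops/s), Quanta→Machine M3 (2109 ops/s), Iris→Machine M4 (2275 ops/s) — total 1748+1918+2305+2109+2275 = 10355 ops/s.
Row-greedy (each tenant in turn takes its best remaining instance) gives 9697 ops/s, worse by 658.
Quanta's own top instance is Machine M4 (2391 ops/s), but forcing Quanta→Machine M4 and reassigning the rest optimally gives only 10208 ops/s — worse by 147.

Quanta receives Machine M3.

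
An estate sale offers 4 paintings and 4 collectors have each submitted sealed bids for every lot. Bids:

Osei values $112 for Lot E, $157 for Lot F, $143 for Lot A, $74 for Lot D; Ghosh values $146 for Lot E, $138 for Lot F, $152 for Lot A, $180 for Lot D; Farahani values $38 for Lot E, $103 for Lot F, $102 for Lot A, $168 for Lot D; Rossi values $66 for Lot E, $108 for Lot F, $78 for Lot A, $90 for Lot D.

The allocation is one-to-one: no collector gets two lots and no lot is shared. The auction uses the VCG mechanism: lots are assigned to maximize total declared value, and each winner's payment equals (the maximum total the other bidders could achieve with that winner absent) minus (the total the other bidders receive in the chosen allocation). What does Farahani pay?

Farahani pays $34.

Efficient allocation: Osei→Lot A ($143), Ghosh→Lot E ($146), Farahani→Lot D ($168), Rossi→Lot F ($108); total welfare W = $565.
Farahani receives Lot D at value $168, so the others get W − 168 = $397.
Without Farahani: best allocation of the remaining 3 bidders over all 4 lots is Osei→Lot A ($143), Ghosh→Lot D ($180), Rossi→Lot F ($108), total $431.
VCG payment = (others' best without Farahani) − (others' welfare with Farahani) = 431 − 397 = $34.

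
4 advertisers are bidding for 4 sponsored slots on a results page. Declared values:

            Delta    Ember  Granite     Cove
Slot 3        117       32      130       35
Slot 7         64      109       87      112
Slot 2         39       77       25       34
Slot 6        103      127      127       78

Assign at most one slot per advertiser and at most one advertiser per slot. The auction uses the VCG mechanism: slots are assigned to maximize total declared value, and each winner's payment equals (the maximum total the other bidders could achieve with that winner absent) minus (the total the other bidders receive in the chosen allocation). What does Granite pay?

Efficient allocation: Delta→Slot 3 ($117), Ember→Slot 2 ($77), Granite→Slot 6 ($127), Cove→Slot 7 ($112); total welfare W = $433.
Granite receives Slot 6 at value $127, so the others get W − 127 = $306.
Without Granite: best allocation of the remaining 3 bidders over all 4 slots is Delta→Slot 3 ($117), Ember→Slot 6 ($127), Cove→Slot 7 ($112), total $356.
VCG payment = (others' best without Granite) − (others' welfare with Granite) = 356 − 306 = $50.

Granite pays $50.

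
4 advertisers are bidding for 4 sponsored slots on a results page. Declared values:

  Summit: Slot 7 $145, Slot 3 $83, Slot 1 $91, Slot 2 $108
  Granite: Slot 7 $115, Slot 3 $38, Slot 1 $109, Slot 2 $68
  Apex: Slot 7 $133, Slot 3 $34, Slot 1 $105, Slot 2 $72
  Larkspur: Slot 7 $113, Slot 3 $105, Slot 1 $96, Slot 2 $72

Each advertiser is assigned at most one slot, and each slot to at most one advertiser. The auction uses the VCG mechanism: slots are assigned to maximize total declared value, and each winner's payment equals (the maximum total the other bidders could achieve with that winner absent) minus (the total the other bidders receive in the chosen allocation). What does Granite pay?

Efficient allocation: Summit→Slot 2 ($108), Granite→Slot 1 ($109), Apex→Slot 7 ($133), Larkspur→Slot 3 ($105); total welfare W = $455.
Granite receives Slot 1 at value $109, so the others get W − 109 = $346.
Without Granite: best allocation of the remaining 3 bidders over all 4 slots is Summit→Slot 7 ($145), Apex→Slot 1 ($105), Larkspur→Slot 3 ($105), total $355.
VCG payment = (others' best without Granite) − (others' welfare with Granite) = 355 − 346 = $9.

Granite pays $9.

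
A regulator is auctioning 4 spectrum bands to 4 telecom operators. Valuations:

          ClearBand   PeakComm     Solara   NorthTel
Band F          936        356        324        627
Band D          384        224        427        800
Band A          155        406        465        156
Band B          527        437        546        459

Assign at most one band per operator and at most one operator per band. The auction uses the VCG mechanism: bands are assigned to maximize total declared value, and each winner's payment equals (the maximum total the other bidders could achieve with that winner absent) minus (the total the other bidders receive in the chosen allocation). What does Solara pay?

Solara pays $31M.

Efficient allocation: ClearBand→Band F ($936M), PeakComm→Band A ($406M), Solara→Band B ($546M), NorthTel→Band D ($800M); total welfare W = $2688M.
Solara receives Band B at value $546M, so the others get W − 546 = $2142M.
Without Solara: best allocation of the remaining 3 bidders over all 4 bands is ClearBand→Band F ($936M), PeakComm→Band B ($437M), NorthTel→Band D ($800M), total $2173M.
VCG payment = (others' best without Solara) − (others' welfare with Solara) = 2173 − 2142 = $31M.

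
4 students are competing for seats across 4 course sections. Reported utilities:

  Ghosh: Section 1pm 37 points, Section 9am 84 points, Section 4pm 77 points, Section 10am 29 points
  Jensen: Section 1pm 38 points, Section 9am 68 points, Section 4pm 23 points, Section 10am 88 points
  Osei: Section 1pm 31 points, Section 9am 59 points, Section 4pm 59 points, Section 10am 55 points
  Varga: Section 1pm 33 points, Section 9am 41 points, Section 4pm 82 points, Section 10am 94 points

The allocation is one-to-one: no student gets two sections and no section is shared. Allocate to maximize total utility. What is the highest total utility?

Optimal: Ghosh→Section 9am (84 points), Jensen→Section 10am (88 points), Osei→Section 1pm (31 points), Varga→Section 4pm (82 points) — total 84+88+31+82 = 285 points.
Row-greedy (each student in turn takes its best remaining section) gives 264 points, worse by 21.

Max total: 285 points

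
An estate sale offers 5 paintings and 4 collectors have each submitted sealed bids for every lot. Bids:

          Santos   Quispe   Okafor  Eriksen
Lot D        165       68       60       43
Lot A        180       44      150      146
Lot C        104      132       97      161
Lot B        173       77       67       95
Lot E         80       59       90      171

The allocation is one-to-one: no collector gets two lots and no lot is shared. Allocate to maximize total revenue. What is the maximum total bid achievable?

Maximum total: $626

Optimal: Santos→Lot B ($173), Quispe→Lot C ($132), Okafor→Lot A ($150), Eriksen→Lot E ($171) — total 173+132+150+171 = $626.
Max-entry greedy (repeatedly take the single best remaining cell) gives $550, worse by 76.
Next-best assignment: Santos→Lot D, Quispe→Lot C, Okafor→Lot A, Eriksen→Lot E = $618.
Swapping Eriksen↔Santos (Eriksen→Lot B $95, Santos→Lot E $80) loses 169.
No other one-to-one assignment exceeds $626.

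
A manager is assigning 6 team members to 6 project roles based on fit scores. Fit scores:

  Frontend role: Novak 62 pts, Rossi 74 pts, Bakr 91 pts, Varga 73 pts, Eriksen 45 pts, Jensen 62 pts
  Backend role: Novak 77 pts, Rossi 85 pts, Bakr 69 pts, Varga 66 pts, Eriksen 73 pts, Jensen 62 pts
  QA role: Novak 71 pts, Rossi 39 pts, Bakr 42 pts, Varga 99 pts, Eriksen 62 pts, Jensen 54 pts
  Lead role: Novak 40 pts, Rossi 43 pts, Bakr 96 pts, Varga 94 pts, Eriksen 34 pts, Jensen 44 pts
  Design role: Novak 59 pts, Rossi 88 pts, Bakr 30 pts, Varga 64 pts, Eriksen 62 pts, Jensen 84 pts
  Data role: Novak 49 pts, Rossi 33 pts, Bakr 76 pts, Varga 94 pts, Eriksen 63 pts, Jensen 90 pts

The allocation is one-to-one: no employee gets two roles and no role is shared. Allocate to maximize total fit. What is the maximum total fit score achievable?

Optimal: Novak→Frontend role (62 pts), Rossi→Design role (88 pts), Bakr→Lead role (96 pts), Varga→QA role (99 pts), Eriksen→Backend role (73 pts), Jensen→Data role (90 pts) — total 62+88+96+99+73+90 = 508 pts.
Max-entry greedy (repeatedly take the single best remaining cell) gives 495 pts, worse by 13.
Checked against all permutations: 508 pts is optimal.

Max total: 508 pts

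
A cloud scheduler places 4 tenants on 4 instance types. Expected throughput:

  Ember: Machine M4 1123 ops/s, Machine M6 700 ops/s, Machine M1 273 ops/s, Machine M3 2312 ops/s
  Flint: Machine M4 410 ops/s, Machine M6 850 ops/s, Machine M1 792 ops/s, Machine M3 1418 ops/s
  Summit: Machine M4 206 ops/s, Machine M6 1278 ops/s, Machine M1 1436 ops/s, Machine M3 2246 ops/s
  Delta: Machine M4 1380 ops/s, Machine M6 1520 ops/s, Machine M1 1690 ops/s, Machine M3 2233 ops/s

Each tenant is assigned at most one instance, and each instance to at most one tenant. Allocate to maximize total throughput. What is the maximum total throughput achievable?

Optimal: Ember→Machine M3 (2312 ops/s), Flint→Machine M6 (850 ops/s), Summit→Machine M1 (1436 ops/s), Delta→Machine M4 (1380 ops/s) — total 2312+850+1436+1380 = 5978 ops/s.
Max-entry greedy (repeatedly take the single best remaining cell) gives 5690 ops/s, worse by 288.
Checked against all permutations: 5978 ops/s is optimal.

Max total: 5978 ops/s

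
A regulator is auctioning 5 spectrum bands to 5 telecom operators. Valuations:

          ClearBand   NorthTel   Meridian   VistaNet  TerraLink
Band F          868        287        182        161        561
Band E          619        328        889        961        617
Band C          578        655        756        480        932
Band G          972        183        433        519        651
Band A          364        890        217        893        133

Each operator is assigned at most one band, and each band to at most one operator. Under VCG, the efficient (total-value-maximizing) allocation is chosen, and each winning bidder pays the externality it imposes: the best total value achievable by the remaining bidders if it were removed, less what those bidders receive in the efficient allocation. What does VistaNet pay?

VistaNet pays $504M.

Efficient allocation: ClearBand→Band G ($972M), NorthTel→Band A ($890M), Meridian→Band C ($756M), VistaNet→Band E ($961M), TerraLink→Band F ($561M); total welfare W = $4140M.
VistaNet receives Band E at value $961M, so the others get W − 961 = $3179M.
Without VistaNet: best allocation of the remaining 4 bidders over all 5 bands is ClearBand→Band G ($972M), NorthTel→Band A ($890M), Meridian→Band E ($889M), TerraLink→Band C ($932M), total $3683M.
VCG payment = (others' best without VistaNet) − (others' welfare with VistaNet) = 3683 − 3179 = $504M.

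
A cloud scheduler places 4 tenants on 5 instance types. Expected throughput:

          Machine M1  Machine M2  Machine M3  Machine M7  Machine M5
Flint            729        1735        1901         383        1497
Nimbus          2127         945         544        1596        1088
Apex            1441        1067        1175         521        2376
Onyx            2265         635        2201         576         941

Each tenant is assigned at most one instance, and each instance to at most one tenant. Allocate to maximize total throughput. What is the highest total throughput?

Optimal: Flint→Machine M2 (1735 ops/s), Nimbus→Machine M1 (2127 ops/s), Apex→Machine M5 (2376 ops/s), Onyx→Machine M3 (2201 ops/s) — total 1735+2127+2376+2201 = 8439 ops/s.
Row-greedy (each tenant in turn takes its best remaining instance) gives 7039 ops/s, worse by 1400.
Next-best assignment: Flint→Machine M3, Nimbus→Machine M7, Apex→Machine M5, Onyx→Machine M1 = 8138 ops/s.
Swapping Apex↔Onyx (Apex→Machine M3 1175 ops/s, Onyx→Machine M5 941 ops/s) loses 2461.
Every other assignment is strictly worse.

Max total: 8439 ops/s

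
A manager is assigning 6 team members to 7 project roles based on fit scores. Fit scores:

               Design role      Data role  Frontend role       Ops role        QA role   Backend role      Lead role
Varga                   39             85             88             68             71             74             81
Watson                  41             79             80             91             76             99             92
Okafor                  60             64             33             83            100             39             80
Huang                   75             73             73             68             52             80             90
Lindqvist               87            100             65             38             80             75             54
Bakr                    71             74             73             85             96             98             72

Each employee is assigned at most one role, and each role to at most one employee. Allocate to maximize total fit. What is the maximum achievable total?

Max total: 567 pts

This is the linear assignment problem.
Optimal: Varga→Frontend role (88 pts), Watson→Ops role (91 pts), Okafor→QA role (100 pts), Huang→Lead role (90 pts), Lindqvist→Data role (100 pts), Bakr→Backend role (98 pts) — total 88+91+100+90+100+98 = 567 pts.
Column-greedy (each role in turn goes to its best remaining employee) gives 517 pts, worse by 50.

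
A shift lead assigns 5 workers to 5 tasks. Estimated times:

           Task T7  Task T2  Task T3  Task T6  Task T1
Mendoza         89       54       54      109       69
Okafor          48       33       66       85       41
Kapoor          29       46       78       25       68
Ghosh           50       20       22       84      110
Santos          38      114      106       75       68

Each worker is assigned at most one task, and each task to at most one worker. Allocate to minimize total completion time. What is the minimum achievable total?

Minimum total: 178 min

Optimal: Mendoza→Task T3 (54 min), Okafor→Task T1 (41 min), Kapoor→Task T6 (25 min), Ghosh→Task T2 (20 min), Santos→Task T7 (38 min) — total 54+41+25+20+38 = 178 min.
Row-greedy (each worker in turn takes its cheapest remaining task) gives 180 min, worse by 2.
Next-best assignment: Mendoza→Task T2, Okafor→Task T1, Kapoor→Task T6, Ghosh→Task T3, Santos→Task T7 = 180 min.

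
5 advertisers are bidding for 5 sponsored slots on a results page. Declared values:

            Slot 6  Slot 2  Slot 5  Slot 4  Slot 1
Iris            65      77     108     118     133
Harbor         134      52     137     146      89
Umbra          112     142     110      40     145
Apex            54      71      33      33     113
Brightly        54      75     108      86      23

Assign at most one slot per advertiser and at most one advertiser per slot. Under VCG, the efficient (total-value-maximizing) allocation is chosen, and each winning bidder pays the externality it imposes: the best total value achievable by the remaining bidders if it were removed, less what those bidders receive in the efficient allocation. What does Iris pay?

Efficient allocation: Iris→Slot 4 ($118), Harbor→Slot 6 ($134), Umbra→Slot 2 ($142), Apex→Slot 1 ($113), Brightly→Slot 5 ($108); total welfare W = $615.
Iris receives Slot 4 at value $118, so the others get W − 118 = $497.
Without Iris: best allocation of the remaining 4 bidders over all 5 slots is Harbor→Slot 4 ($146), Umbra→Slot 2 ($142), Apex→Slot 1 ($113), Brightly→Slot 5 ($108), total $509.
VCG payment = (others' best without Iris) − (others' welfare with Iris) = 509 − 497 = $12.

Iris pays $12.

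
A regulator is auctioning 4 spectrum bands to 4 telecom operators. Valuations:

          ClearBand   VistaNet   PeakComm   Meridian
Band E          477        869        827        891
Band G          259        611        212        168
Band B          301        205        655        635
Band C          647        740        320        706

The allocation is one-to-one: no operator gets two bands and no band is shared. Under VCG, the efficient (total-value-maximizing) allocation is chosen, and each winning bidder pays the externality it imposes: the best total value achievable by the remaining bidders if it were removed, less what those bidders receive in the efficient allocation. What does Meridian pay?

Meridian pays $258M.

Efficient allocation: ClearBand→Band C ($647M), VistaNet→Band G ($611M), PeakComm→Band B ($655M), Meridian→Band E ($891M); total welfare W = $2804M.
Meridian receives Band E at value $891M, so the others get W − 891 = $1913M.
Without Meridian: best allocation of the remaining 3 bidders over all 4 bands is ClearBand→Band C ($647M), VistaNet→Band E ($869M), PeakComm→Band B ($655M), total $2171M.
VCG payment = (others' best without Meridian) − (others' welfare with Meridian) = 2171 − 1913 = $258M.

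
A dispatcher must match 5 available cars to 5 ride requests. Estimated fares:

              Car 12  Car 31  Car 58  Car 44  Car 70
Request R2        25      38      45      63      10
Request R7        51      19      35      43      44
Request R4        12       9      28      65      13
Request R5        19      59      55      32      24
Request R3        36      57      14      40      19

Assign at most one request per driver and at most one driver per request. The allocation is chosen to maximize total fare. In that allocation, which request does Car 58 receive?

Optimal: Car 12→Request R3 ($36), Car 31→Request R5 ($59), Car 58→Request R2 ($45), Car 44→Request R4 ($65), Car 70→Request R7 ($44) — total 36+59+45+65+44 = $249.
Column-greedy (each request in turn goes to its best remaining driver) gives $220, worse by 29.
Next-best assignment: Car 12→Request R2, Car 31→Request R3, Car 58→Request R5, Car 44→Request R4, Car 70→Request R7 = $246.
Car 58's own top request is Request R5 ($55), but forcing Car 58→Request R5 and reassigning the rest optimally gives only $246 — worse by 3.

Car 58 receives Request R2.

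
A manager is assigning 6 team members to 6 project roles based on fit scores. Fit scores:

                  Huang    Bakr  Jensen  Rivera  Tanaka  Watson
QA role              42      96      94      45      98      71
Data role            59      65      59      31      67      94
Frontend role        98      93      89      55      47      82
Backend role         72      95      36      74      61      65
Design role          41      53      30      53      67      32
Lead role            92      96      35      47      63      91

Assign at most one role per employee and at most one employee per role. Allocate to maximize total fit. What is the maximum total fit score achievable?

Max total: 523 pts

Treat this as an assignment problem: match each employee to one role.
Optimal: Huang→Frontend role (98 pts), Bakr→Lead role (96 pts), Jensen→QA role (94 pts), Rivera→Backend role (74 pts), Tanaka→Design role (67 pts), Watson→Data role (94 pts) — total 98+96+94+74+67+94 = 523 pts.
Column-greedy (each role in turn goes to its best remaining employee) gives 473 pts, worse by 50.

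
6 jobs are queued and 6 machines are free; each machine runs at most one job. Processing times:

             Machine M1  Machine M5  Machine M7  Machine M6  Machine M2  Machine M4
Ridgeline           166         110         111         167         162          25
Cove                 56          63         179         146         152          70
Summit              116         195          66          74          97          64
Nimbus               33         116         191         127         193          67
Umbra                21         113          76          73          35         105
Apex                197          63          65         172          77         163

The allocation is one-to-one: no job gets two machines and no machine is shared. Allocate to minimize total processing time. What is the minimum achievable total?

Optimal: Ridgeline→Machine M4 (25 min), Cove→Machine M5 (63 min), Summit→Machine M6 (74 min), Nimbus→Machine M1 (33 min), Umbra→Machine M2 (35 min), Apex→Machine M7 (65 min) — total 25+63+74+33+35+65 = 295 min.
Row-greedy (each job in turn takes its cheapest remaining machine) gives 470 min, worse by 175.
Swapping Apex↔Ridgeline (Apex→Machine M4 163 min, Ridgeline→Machine M7 111 min) adds 184.
Checked against all permutations: 295 min is optimal.

Min total: 295 min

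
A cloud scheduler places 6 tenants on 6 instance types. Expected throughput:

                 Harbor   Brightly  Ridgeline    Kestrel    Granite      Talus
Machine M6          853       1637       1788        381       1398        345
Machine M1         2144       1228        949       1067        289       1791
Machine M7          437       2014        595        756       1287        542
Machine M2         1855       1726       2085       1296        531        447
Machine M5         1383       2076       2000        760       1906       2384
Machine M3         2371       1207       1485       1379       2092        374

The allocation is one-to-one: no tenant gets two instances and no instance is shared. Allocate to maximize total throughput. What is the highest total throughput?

Max total: 11718 ops/s

Optimal: Harbor→Machine M1 (2144 ops/s), Brightly→Machine M7 (2014 ops/s), Ridgeline→Machine M6 (1788 ops/s), Kestrel→Machine M2 (1296 ops/s), Granite→Machine M3 (2092 ops/s), Talus→Machine M5 (2384 ops/s) — total 2144+2014+1788+1296+2092+2384 = 11718 ops/s.
Max-entry greedy (repeatedly take the single best remaining cell) gives 11319 ops/s, worse by 399.
Next-best assignment: Harbor→Machine M1, Brightly→Machine M7, Ridgeline→Machine M2, Kestrel→Machine M3, Granite→Machine M6, Talus→Machine M5 = 11404 ops/s.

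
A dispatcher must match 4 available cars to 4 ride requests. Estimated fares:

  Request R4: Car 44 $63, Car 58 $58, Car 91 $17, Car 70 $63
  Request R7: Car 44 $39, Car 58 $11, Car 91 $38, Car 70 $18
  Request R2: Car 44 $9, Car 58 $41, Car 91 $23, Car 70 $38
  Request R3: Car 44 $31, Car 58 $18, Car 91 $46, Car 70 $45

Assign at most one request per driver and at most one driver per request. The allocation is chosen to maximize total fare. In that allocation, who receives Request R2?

This is the linear assignment problem.
Optimal: Car 44→Request R7 ($39), Car 58→Request R2 ($41), Car 91→Request R3 ($46), Car 70→Request R4 ($63) — total 39+41+46+63 = $189.
Max-entry greedy (repeatedly take the single best remaining cell) gives $168, worse by 21.
Swapping Car 70↔Car 58 (Car 70→Request R2 $38, Car 58→Request R4 $58) loses 8.
Checked against all permutations: $189 is optimal.
Car 58's own top request is Request R4 ($58), but forcing Car 58→Request R4 and reassigning the rest optimally gives only $181 — worse by 8.

Car 58 receives Request R2.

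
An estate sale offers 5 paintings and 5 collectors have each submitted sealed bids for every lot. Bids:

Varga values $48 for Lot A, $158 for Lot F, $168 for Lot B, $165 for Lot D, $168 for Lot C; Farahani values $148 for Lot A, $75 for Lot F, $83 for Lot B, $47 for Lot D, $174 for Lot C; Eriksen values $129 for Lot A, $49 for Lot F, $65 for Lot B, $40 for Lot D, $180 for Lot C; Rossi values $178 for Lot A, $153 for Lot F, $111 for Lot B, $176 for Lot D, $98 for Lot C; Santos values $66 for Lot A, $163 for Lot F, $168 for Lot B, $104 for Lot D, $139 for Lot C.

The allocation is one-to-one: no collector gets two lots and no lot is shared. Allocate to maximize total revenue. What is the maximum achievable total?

Max total: $835

Optimal: Varga→Lot B ($168), Farahani→Lot A ($148), Eriksen→Lot C ($180), Rossi→Lot D ($176), Santos→Lot F ($163) — total 168+148+180+176+163 = $835.
Column-greedy (each lot in turn goes to its best remaining collector) gives $736, worse by 99.
Next-best assignment: Varga→Lot F, Farahani→Lot A, Eriksen→Lot C, Rossi→Lot D, Santos→Lot B = $830.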